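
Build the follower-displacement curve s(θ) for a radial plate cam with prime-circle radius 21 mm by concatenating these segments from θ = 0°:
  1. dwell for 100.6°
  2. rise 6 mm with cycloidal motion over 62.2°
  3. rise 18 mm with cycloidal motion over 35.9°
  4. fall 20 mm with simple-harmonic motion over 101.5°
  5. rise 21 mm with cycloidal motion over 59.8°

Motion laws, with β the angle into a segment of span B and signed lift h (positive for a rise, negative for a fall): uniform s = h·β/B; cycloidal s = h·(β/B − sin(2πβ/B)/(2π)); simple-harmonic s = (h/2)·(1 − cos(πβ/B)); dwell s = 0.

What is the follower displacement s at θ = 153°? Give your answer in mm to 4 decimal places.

seg 1 [0°–100.6°] dwell: s stays 0.0000
seg 2 [100.6°–162.8°] cycloidal, h=6: θ=153° here. β=52.4, B=62.2. 6·(0.8424 − sin(2π·0.8424)/(2π)) = 5.8530 → s = 5.8530

5.8530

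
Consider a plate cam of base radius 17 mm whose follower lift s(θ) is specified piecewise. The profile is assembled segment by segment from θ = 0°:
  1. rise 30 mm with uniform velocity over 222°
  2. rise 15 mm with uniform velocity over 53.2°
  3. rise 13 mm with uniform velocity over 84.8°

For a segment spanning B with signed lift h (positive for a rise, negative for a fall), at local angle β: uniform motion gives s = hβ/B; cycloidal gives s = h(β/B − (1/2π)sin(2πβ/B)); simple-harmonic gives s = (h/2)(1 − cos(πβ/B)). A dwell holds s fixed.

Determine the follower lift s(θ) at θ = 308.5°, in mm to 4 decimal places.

seg 1 [0°–222°] uniform, h=30: full span → s += 30 → s = 30.0000
seg 2 [222°–275.2°] uniform, h=15: full span → s += 15 → s = 45.0000
seg 3 [275.2°–360°] uniform, h=13: θ=308.5° here. β=33.3, B=84.8. 13·33.3/84.8 = 5.1050 → s = 50.1050

50.1050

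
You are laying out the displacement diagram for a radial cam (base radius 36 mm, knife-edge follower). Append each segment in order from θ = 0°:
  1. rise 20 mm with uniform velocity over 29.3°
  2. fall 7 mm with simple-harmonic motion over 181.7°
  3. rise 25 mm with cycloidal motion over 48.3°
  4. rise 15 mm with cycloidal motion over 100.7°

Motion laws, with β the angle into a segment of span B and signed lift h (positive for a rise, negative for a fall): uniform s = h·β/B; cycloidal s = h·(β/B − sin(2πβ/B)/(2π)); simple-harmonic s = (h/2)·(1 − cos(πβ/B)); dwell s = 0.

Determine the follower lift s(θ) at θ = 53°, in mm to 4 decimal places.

seg 1 [0°–29.3°] uniform, h=20: full span → s += 20 → s = 20.0000
seg 2 [29.3°–211°] simple-harmonic, h=-7: θ=53° here. β=23.7, B=181.7. -7/2·(1 − cos(π·0.1304)) = -0.2898 → s = 19.7102

19.7102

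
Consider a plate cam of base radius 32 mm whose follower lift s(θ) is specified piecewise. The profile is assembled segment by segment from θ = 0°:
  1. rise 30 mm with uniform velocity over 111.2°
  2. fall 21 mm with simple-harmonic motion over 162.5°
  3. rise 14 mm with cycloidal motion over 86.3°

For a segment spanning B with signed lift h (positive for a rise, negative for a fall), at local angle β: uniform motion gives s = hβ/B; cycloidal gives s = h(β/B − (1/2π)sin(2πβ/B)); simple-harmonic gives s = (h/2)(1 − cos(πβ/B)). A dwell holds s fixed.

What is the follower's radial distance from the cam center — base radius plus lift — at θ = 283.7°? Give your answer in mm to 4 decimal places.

seg 1 [0°–111.2°] uniform, h=30: full span → s += 30 → s = 30.0000
seg 2 [111.2°–273.7°] simple-harmonic, h=-21: full span → s += -21 → s = 9.0000
seg 3 [273.7°–360°] cycloidal, h=14: θ=283.7° here. β=10, B=86.3. 14·(0.1159 − sin(2π·0.1159)/(2π)) = 0.1396 → s = 9.1396
radial distance = base radius + s = 32 + 9.1396 = 41.1396

41.1396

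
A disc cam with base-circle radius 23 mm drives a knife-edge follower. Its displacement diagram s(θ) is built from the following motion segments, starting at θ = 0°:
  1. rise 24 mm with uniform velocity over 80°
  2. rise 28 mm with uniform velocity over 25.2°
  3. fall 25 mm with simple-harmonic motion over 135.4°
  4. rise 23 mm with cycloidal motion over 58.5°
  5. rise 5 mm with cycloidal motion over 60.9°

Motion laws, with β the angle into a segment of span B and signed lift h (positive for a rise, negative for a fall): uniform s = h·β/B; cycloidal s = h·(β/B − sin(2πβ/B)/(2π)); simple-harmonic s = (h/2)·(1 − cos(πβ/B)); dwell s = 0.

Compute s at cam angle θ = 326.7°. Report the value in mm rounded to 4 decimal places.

seg 1 [0°–80°] uniform, h=24: full span → s += 24 → s = 24.0000
seg 2 [80°–105.2°] uniform, h=28: full span → s += 28 → s = 52.0000
seg 3 [105.2°–240.6°] simple-harmonic, h=-25: full span → s += -25 → s = 27.0000
seg 4 [240.6°–299.1°] cycloidal, h=23: full span → s += 23 → s = 50.0000
seg 5 [299.1°–360°] cycloidal, h=5: θ=326.7° here. β=27.6, B=60.9. 5·(0.4532 − sin(2π·0.4532)/(2π)) = 2.0354 → s = 52.0354

52.0354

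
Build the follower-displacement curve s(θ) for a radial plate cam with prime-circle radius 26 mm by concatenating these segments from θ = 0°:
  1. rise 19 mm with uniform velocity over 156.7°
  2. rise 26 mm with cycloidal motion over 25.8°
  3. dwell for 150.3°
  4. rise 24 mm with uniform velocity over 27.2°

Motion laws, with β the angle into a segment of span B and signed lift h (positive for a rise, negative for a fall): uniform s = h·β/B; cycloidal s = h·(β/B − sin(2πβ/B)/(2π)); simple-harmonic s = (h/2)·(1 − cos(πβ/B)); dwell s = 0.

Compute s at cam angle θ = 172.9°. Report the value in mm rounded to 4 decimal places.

seg 1 [0°–156.7°] uniform, h=19: full span → s += 19 → s = 19.0000
seg 2 [156.7°–182.5°] cycloidal, h=26: θ=172.9° here. β=16.2, B=25.8. 26·(0.6279 − sin(2π·0.6279)/(2π)) = 19.3046 → s = 38.3046

38.3046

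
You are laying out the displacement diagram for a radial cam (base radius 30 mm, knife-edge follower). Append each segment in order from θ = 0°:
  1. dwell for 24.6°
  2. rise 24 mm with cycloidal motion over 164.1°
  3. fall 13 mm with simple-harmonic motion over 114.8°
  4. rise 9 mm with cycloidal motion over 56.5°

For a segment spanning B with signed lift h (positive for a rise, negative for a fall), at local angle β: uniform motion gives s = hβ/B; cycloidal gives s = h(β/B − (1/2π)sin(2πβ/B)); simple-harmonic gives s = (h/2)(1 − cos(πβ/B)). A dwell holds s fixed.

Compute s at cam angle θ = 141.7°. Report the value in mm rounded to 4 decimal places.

seg 1 [0°–24.6°] dwell: s stays 0.0000
seg 2 [24.6°–188.7°] cycloidal, h=24: θ=141.7° here. β=117.1, B=164.1. 24·(0.7136 − sin(2π·0.7136)/(2π)) = 20.8463 → s = 20.8463

20.8463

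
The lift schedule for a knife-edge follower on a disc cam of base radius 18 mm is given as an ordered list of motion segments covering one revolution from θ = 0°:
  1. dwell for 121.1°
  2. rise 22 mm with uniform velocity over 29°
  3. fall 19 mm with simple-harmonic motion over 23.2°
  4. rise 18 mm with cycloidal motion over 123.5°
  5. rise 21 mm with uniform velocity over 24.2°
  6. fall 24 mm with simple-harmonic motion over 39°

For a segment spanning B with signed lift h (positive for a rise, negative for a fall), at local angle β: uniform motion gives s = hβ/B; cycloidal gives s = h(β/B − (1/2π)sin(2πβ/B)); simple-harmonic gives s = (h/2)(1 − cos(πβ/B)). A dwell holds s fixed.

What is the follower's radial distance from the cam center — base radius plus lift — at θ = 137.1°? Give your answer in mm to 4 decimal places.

seg 1 [0°–121.1°] dwell: s stays 0.0000
seg 2 [121.1°–150.1°] uniform, h=22: θ=137.1° here. β=16, B=29. 22·16/29 = 12.1379 → s = 12.1379
radial distance = base radius + s = 18 + 12.1379 = 30.1379

30.1379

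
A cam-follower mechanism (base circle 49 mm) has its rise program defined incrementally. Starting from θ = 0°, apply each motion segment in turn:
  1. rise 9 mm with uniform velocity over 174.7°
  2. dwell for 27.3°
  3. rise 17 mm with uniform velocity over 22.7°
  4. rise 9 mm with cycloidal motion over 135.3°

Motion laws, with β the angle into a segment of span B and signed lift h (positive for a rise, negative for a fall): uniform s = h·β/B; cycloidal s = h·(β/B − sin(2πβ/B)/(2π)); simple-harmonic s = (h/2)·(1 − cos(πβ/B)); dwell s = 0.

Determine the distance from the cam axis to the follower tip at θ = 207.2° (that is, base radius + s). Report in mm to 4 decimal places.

seg 1 [0°–174.7°] uniform, h=9: full span → s += 9 → s = 9.0000
seg 2 [174.7°–202°] dwell: s stays 9.0000
seg 3 [202°–224.7°] uniform, h=17: θ=207.2° here. β=5.2, B=22.7. 17·5.2/22.7 = 3.8943 → s = 12.8943
radial distance = base radius + s = 49 + 12.8943 = 61.8943

61.8943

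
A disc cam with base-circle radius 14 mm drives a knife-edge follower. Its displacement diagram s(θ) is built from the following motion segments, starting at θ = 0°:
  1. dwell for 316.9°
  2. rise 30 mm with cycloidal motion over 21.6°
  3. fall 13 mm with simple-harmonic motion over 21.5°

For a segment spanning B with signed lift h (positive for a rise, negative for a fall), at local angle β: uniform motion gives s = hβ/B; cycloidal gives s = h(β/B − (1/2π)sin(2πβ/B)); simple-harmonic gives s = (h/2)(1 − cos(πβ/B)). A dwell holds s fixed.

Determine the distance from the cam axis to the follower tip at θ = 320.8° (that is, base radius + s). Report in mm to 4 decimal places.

seg 1 [0°–316.9°] dwell: s stays 0.0000
seg 2 [316.9°–338.5°] cycloidal, h=30: θ=320.8° here. β=3.9, B=21.6. 30·(0.1806 − sin(2π·0.1806)/(2π)) = 1.0894 → s = 1.0894
radial distance = base radius + s = 14 + 1.0894 = 15.0894

15.0894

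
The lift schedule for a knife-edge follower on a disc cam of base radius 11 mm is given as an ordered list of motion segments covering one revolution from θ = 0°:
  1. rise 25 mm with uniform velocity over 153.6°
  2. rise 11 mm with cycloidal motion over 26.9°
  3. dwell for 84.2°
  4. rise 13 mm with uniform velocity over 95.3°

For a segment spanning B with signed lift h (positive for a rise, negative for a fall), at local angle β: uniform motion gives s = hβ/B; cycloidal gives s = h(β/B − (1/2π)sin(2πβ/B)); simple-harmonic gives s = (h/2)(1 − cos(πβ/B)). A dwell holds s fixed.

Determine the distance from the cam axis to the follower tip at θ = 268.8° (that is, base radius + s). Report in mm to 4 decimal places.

seg 1 [0°–153.6°] uniform, h=25: full span → s += 25 → s = 25.0000
seg 2 [153.6°–180.5°] cycloidal, h=11: full span → s += 11 → s = 36.0000
seg 3 [180.5°–264.7°] dwell: s stays 36.0000
seg 4 [264.7°–360°] uniform, h=13: θ=268.8° here. β=4.1, B=95.3. 13·4.1/95.3 = 0.5593 → s = 36.5593
radial distance = base radius + s = 11 + 36.5593 = 47.5593

47.5593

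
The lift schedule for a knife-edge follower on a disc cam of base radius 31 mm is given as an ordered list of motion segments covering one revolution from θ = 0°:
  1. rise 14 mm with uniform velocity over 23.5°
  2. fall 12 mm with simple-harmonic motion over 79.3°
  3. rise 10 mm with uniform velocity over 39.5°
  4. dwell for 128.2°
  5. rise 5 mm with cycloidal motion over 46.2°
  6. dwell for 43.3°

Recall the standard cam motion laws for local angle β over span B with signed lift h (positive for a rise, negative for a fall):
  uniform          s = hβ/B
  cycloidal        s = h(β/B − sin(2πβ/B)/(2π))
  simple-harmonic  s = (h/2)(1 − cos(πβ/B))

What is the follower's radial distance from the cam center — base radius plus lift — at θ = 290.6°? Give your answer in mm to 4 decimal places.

seg 1 [0°–23.5°] uniform, h=14: full span → s += 14 → s = 14.0000
seg 2 [23.5°–102.8°] simple-harmonic, h=-12: full span → s += -12 → s = 2.0000
seg 3 [102.8°–142.3°] uniform, h=10: full span → s += 10 → s = 12.0000
seg 4 [142.3°–270.5°] dwell: s stays 12.0000
seg 5 [270.5°–316.7°] cycloidal, h=5: θ=290.6° here. β=20.1, B=46.2. 5·(0.4351 − sin(2π·0.4351)/(2π)) = 1.8596 → s = 13.8596
radial distance = base radius + s = 31 + 13.8596 = 44.8596

44.8596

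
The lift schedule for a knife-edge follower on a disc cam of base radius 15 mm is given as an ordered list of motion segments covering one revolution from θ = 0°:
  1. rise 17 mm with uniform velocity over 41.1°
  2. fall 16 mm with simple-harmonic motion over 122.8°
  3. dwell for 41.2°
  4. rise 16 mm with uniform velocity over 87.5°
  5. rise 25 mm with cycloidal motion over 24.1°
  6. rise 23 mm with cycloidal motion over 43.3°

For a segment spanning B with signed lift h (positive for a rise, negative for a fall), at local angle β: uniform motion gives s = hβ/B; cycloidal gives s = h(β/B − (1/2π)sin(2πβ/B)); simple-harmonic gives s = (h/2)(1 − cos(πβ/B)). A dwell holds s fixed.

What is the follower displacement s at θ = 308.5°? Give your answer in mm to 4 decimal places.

seg 1 [0°–41.1°] uniform, h=17: full span → s += 17 → s = 17.0000
seg 2 [41.1°–163.9°] simple-harmonic, h=-16: full span → s += -16 → s = 1.0000
seg 3 [163.9°–205.1°] dwell: s stays 1.0000
seg 4 [205.1°–292.6°] uniform, h=16: full span → s += 16 → s = 17.0000
seg 5 [292.6°–316.7°] cycloidal, h=25: θ=308.5° here. β=15.9, B=24.1. 25·(0.6598 − sin(2π·0.6598)/(2π)) = 19.8499 → s = 36.8499

36.8499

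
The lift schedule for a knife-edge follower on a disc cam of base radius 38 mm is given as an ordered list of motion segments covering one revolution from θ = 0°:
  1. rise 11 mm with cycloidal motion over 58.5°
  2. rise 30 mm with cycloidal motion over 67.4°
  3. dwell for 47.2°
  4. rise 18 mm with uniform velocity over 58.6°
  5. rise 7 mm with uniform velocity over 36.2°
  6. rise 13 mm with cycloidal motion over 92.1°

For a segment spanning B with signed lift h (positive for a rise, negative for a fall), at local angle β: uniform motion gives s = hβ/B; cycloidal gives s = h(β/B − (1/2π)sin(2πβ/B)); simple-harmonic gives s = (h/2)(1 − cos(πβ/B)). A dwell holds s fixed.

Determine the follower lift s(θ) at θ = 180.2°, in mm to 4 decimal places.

seg 1 [0°–58.5°] cycloidal, h=11: full span → s += 11 → s = 11.0000
seg 2 [58.5°–125.9°] cycloidal, h=30: full span → s += 30 → s = 41.0000
seg 3 [125.9°–173.1°] dwell: s stays 41.0000
seg 4 [173.1°–231.7°] uniform, h=18: θ=180.2° here. β=7.1, B=58.6. 18·7.1/58.6 = 2.1809 → s = 43.1809

43.1809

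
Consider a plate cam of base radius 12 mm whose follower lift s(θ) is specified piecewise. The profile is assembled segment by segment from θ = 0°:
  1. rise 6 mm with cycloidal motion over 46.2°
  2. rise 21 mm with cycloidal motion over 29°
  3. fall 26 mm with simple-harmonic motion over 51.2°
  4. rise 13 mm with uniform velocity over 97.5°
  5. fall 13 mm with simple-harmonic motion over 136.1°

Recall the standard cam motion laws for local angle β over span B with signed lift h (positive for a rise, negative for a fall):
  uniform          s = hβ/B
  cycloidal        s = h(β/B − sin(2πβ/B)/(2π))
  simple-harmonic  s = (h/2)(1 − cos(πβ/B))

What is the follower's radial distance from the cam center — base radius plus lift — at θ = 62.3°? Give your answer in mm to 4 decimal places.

seg 1 [0°–46.2°] cycloidal, h=6: full span → s += 6 → s = 6.0000
seg 2 [46.2°–75.2°] cycloidal, h=21: θ=62.3° here. β=16.1, B=29. 21·(0.5552 − sin(2π·0.5552)/(2π)) = 12.7942 → s = 18.7942
radial distance = base radius + s = 12 + 18.7942 = 30.7942

30.7942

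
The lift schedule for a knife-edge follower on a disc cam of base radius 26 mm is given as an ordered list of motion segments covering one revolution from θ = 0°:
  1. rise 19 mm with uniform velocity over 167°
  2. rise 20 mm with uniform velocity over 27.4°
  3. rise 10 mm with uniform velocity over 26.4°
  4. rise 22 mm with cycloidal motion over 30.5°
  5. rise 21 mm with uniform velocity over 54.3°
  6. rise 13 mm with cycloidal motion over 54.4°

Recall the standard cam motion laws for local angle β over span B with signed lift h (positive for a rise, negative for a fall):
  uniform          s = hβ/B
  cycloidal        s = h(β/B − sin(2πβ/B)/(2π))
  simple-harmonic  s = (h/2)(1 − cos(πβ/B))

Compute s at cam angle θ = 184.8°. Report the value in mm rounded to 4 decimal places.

seg 1 [0°–167°] uniform, h=19: full span → s += 19 → s = 19.0000
seg 2 [167°–194.4°] uniform, h=20: θ=184.8° here. β=17.8, B=27.4. 20·17.8/27.4 = 12.9927 → s = 31.9927

31.9927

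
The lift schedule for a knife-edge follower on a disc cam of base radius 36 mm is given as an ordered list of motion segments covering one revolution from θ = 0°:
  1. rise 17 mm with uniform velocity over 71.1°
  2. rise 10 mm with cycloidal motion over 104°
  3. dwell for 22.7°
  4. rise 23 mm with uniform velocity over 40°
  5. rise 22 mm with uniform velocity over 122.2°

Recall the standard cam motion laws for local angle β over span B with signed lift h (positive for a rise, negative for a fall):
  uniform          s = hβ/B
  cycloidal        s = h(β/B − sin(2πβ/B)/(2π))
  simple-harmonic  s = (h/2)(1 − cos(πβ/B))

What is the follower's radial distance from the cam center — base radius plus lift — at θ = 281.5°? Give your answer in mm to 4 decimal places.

seg 1 [0°–71.1°] uniform, h=17: full span → s += 17 → s = 17.0000
seg 2 [71.1°–175.1°] cycloidal, h=10: full span → s += 10 → s = 27.0000
seg 3 [175.1°–197.8°] dwell: s stays 27.0000
seg 4 [197.8°–237.8°] uniform, h=23: full span → s += 23 → s = 50.0000
seg 5 [237.8°–360°] uniform, h=22: θ=281.5° here. β=43.7, B=122.2. 22·43.7/122.2 = 7.8674 → s = 57.8674
radial distance = base radius + s = 36 + 57.8674 = 93.8674

93.8674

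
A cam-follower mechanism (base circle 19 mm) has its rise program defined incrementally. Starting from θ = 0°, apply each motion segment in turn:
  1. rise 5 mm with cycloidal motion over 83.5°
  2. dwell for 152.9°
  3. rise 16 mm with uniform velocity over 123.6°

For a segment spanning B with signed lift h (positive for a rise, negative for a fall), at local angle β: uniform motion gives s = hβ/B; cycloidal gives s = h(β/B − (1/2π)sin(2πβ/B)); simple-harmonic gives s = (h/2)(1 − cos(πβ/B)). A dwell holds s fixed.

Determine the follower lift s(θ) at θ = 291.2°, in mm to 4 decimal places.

seg 1 [0°–83.5°] cycloidal, h=5: full span → s += 5 → s = 5.0000
seg 2 [83.5°–236.4°] dwell: s stays 5.0000
seg 3 [236.4°–360°] uniform, h=16: θ=291.2° here. β=54.8, B=123.6. 16·54.8/123.6 = 7.0939 → s = 12.0939

12.0939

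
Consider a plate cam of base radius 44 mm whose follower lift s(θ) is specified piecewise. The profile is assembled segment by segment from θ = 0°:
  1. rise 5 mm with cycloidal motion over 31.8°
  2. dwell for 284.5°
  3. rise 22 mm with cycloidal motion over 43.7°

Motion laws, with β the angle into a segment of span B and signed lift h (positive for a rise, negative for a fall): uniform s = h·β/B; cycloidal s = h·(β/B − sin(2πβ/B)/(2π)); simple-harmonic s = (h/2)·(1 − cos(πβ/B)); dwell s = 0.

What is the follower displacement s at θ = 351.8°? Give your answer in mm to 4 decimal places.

seg 1 [0°–31.8°] cycloidal, h=5: full span → s += 5 → s = 5.0000
seg 2 [31.8°–316.3°] dwell: s stays 5.0000
seg 3 [316.3°–360°] cycloidal, h=22: θ=351.8° here. β=35.5, B=43.7. 22·(0.8124 − sin(2π·0.8124)/(2π)) = 21.1079 → s = 26.1079

26.1079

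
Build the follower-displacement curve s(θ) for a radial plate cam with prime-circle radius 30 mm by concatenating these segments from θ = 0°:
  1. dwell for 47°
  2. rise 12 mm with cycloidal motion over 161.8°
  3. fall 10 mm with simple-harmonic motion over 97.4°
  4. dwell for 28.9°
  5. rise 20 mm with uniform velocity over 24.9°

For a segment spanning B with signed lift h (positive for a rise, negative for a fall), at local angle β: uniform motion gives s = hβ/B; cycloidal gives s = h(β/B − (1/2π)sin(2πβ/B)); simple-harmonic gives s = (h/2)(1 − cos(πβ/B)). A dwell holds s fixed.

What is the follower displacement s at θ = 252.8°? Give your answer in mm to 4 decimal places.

seg 1 [0°–47°] dwell: s stays 0.0000
seg 2 [47°–208.8°] cycloidal, h=12: full span → s += 12 → s = 12.0000
seg 3 [208.8°–306.2°] simple-harmonic, h=-10: θ=252.8° here. β=44, B=97.4. -10/2·(1 − cos(π·0.4517)) = -4.2449 → s = 7.7551

7.7551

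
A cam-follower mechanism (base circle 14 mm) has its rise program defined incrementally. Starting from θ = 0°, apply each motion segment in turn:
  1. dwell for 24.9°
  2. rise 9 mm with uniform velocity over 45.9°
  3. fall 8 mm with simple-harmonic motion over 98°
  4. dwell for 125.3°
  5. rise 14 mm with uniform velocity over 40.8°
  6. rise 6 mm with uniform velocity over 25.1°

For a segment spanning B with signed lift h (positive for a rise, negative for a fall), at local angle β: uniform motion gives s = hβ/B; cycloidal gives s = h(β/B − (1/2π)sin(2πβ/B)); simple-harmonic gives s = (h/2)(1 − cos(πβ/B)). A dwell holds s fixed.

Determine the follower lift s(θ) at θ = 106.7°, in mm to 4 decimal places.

seg 1 [0°–24.9°] dwell: s stays 0.0000
seg 2 [24.9°–70.8°] uniform, h=9: full span → s += 9 → s = 9.0000
seg 3 [70.8°–168.8°] simple-harmonic, h=-8: θ=106.7° here. β=35.9, B=98. -8/2·(1 − cos(π·0.3663)) = -2.3691 → s = 6.6309

6.6309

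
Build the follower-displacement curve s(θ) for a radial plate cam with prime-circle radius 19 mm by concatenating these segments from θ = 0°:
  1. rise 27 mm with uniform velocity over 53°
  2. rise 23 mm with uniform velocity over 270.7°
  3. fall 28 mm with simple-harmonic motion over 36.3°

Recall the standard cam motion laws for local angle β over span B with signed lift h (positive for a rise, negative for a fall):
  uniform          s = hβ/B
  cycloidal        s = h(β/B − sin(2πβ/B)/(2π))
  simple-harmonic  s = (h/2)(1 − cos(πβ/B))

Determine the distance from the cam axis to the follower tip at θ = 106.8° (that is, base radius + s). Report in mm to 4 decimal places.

seg 1 [0°–53°] uniform, h=27: full span → s += 27 → s = 27.0000
seg 2 [53°–323.7°] uniform, h=23: θ=106.8° here. β=53.8, B=270.7. 23·53.8/270.7 = 4.5711 → s = 31.5711
radial distance = base radius + s = 19 + 31.5711 = 50.5711

50.5711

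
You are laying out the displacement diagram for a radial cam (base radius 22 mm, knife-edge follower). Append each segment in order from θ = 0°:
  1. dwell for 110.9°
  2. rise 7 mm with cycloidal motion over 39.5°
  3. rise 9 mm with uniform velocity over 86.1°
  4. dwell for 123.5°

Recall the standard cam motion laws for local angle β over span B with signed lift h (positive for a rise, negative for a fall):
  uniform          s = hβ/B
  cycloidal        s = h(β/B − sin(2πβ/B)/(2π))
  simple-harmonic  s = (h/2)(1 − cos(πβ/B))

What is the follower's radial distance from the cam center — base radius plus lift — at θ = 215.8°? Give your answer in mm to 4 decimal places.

seg 1 [0°–110.9°] dwell: s stays 0.0000
seg 2 [110.9°–150.4°] cycloidal, h=7: full span → s += 7 → s = 7.0000
seg 3 [150.4°–236.5°] uniform, h=9: θ=215.8° here. β=65.4, B=86.1. 9·65.4/86.1 = 6.8362 → s = 13.8362
radial distance = base radius + s = 22 + 13.8362 = 35.8362

35.8362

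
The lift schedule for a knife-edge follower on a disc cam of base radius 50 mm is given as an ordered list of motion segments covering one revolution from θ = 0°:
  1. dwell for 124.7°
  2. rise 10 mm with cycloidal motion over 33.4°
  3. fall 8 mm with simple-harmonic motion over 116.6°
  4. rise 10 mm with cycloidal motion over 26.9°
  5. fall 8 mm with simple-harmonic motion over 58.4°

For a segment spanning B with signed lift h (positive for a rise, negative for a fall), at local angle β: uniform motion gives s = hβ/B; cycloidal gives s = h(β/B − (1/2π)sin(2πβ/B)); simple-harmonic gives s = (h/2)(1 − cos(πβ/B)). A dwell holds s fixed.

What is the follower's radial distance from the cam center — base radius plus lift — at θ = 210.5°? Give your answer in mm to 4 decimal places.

seg 1 [0°–124.7°] dwell: s stays 0.0000
seg 2 [124.7°–158.1°] cycloidal, h=10: full span → s += 10 → s = 10.0000
seg 3 [158.1°–274.7°] simple-harmonic, h=-8: θ=210.5° here. β=52.4, B=116.6. -8/2·(1 − cos(π·0.4494)) = -3.3668 → s = 6.6332
radial distance = base radius + s = 50 + 6.6332 = 56.6332

56.6332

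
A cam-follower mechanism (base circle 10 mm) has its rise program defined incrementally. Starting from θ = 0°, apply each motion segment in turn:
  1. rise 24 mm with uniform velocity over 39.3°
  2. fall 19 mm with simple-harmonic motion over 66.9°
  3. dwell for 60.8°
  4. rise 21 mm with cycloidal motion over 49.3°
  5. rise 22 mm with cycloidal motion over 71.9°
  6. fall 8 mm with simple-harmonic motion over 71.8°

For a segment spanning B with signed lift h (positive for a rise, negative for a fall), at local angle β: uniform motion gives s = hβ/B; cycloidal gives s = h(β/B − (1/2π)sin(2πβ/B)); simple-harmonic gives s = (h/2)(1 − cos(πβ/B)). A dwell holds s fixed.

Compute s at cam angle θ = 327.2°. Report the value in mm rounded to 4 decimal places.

seg 1 [0°–39.3°] uniform, h=24: full span → s += 24 → s = 24.0000
seg 2 [39.3°–106.2°] simple-harmonic, h=-19: full span → s += -19 → s = 5.0000
seg 3 [106.2°–167°] dwell: s stays 5.0000
seg 4 [167°–216.3°] cycloidal, h=21: full span → s += 21 → s = 26.0000
seg 5 [216.3°–288.2°] cycloidal, h=22: full span → s += 22 → s = 48.0000
seg 6 [288.2°–360°] simple-harmonic, h=-8: θ=327.2° here. β=39, B=71.8. -8/2·(1 − cos(π·0.5432)) = -4.5409 → s = 43.4591

43.4591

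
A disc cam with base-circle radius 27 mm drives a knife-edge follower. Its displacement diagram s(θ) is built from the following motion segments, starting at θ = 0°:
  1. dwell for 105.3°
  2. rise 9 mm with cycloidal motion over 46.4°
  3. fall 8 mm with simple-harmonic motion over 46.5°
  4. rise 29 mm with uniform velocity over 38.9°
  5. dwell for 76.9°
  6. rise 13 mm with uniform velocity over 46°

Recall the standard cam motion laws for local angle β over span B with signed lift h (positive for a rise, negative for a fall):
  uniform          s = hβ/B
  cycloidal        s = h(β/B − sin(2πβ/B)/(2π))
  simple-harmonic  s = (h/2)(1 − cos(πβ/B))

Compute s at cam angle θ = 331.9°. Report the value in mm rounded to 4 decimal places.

seg 1 [0°–105.3°] dwell: s stays 0.0000
seg 2 [105.3°–151.7°] cycloidal, h=9: full span → s += 9 → s = 9.0000
seg 3 [151.7°–198.2°] simple-harmonic, h=-8: full span → s += -8 → s = 1.0000
seg 4 [198.2°–237.1°] uniform, h=29: full span → s += 29 → s = 30.0000
seg 5 [237.1°–314°] dwell: s stays 30.0000
seg 6 [314°–360°] uniform, h=13: θ=331.9° here. β=17.9, B=46. 13·17.9/46 = 5.0587 → s = 35.0587

35.0587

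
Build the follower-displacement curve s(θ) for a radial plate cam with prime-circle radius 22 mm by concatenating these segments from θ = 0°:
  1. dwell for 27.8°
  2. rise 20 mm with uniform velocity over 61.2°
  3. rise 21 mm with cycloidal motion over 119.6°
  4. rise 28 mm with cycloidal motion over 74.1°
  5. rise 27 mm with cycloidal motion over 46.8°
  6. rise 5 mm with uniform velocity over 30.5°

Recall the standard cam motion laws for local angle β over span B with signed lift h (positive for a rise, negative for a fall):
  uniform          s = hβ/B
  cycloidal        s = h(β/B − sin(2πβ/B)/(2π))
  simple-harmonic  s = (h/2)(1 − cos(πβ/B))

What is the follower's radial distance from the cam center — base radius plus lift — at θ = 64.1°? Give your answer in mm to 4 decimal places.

seg 1 [0°–27.8°] dwell: s stays 0.0000
seg 2 [27.8°–89°] uniform, h=20: θ=64.1° here. β=36.3, B=61.2. 20·36.3/61.2 = 11.8627 → s = 11.8627
radial distance = base radius + s = 22 + 11.8627 = 33.8627

33.8627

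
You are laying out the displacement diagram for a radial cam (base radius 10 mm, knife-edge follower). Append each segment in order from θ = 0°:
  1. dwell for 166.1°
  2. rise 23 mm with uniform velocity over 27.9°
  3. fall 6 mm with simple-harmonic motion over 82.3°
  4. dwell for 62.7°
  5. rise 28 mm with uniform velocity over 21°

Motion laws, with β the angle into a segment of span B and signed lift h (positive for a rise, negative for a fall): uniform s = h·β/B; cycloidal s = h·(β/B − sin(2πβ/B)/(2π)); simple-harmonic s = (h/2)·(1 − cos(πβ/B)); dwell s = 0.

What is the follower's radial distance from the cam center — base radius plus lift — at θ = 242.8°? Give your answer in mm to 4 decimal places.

seg 1 [0°–166.1°] dwell: s stays 0.0000
seg 2 [166.1°–194°] uniform, h=23: full span → s += 23 → s = 23.0000
seg 3 [194°–276.3°] simple-harmonic, h=-6: θ=242.8° here. β=48.8, B=82.3. -6/2·(1 − cos(π·0.5930)) = -3.8637 → s = 19.1363
radial distance = base radius + s = 10 + 19.1363 = 29.1363

29.1363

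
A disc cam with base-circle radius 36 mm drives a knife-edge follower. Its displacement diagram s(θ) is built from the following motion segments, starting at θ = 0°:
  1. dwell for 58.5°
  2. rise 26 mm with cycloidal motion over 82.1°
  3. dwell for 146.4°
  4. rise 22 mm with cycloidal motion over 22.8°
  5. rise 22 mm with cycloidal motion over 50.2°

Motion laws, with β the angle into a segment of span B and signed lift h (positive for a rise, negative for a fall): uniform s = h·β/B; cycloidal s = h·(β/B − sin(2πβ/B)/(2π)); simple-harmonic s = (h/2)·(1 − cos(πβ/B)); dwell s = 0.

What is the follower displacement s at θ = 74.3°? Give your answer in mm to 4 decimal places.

seg 1 [0°–58.5°] dwell: s stays 0.0000
seg 2 [58.5°–140.6°] cycloidal, h=26: θ=74.3° here. β=15.8, B=82.1. 26·(0.1924 − sin(2π·0.1924)/(2π)) = 1.1332 → s = 1.1332

1.1332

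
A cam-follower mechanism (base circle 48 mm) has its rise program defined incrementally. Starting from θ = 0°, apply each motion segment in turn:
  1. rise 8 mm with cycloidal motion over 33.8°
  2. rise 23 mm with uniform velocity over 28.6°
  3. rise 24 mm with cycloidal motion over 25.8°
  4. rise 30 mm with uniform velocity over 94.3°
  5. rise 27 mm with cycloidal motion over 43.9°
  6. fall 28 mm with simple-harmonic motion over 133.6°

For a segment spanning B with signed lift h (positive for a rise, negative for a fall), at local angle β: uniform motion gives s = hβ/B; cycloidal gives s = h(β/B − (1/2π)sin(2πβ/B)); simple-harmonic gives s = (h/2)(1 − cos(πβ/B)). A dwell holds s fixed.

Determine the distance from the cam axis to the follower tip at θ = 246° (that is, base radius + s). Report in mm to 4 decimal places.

seg 1 [0°–33.8°] cycloidal, h=8: full span → s += 8 → s = 8.0000
seg 2 [33.8°–62.4°] uniform, h=23: full span → s += 23 → s = 31.0000
seg 3 [62.4°–88.2°] cycloidal, h=24: full span → s += 24 → s = 55.0000
seg 4 [88.2°–182.5°] uniform, h=30: full span → s += 30 → s = 85.0000
seg 5 [182.5°–226.4°] cycloidal, h=27: full span → s += 27 → s = 112.0000
seg 6 [226.4°–360°] simple-harmonic, h=-28: θ=246° here. β=19.6, B=133.6. -28/2·(1 − cos(π·0.1467)) = -1.4608 → s = 110.5392
radial distance = base radius + s = 48 + 110.5392 = 158.5392

158.5392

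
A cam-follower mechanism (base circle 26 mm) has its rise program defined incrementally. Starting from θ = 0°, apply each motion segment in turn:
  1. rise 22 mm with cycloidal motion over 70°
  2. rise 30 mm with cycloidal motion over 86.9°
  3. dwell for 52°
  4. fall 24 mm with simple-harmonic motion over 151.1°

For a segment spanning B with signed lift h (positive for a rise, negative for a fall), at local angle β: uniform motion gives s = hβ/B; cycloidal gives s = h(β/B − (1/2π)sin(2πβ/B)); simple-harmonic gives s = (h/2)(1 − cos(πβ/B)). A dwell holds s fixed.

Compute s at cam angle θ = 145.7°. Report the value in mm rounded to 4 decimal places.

seg 1 [0°–70°] cycloidal, h=22: full span → s += 22 → s = 22.0000
seg 2 [70°–156.9°] cycloidal, h=30: θ=145.7° here. β=75.7, B=86.9. 30·(0.8711 − sin(2π·0.8711)/(2π)) = 29.5910 → s = 51.5910

51.5910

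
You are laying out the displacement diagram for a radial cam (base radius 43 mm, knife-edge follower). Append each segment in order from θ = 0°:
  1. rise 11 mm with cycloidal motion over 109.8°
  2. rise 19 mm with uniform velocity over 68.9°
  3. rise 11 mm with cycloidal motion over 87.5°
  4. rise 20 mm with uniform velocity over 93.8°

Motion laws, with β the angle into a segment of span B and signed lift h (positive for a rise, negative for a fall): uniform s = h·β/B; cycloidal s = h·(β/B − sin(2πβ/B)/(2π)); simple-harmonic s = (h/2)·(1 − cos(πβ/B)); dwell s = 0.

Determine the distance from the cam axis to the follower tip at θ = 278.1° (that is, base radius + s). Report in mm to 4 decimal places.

seg 1 [0°–109.8°] cycloidal, h=11: full span → s += 11 → s = 11.0000
seg 2 [109.8°–178.7°] uniform, h=19: full span → s += 19 → s = 30.0000
seg 3 [178.7°–266.2°] cycloidal, h=11: full span → s += 11 → s = 41.0000
seg 4 [266.2°–360°] uniform, h=20: θ=278.1° here. β=11.9, B=93.8. 20·11.9/93.8 = 2.5373 → s = 43.5373
radial distance = base radius + s = 43 + 43.5373 = 86.5373

86.5373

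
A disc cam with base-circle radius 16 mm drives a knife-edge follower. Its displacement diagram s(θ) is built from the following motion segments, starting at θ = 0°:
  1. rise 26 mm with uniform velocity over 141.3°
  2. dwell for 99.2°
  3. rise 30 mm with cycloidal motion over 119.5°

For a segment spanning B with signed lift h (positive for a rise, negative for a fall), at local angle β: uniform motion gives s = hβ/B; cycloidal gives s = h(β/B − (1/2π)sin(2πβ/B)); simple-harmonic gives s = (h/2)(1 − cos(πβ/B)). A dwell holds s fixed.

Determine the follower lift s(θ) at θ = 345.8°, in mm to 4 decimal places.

seg 1 [0°–141.3°] uniform, h=26: full span → s += 26 → s = 26.0000
seg 2 [141.3°–240.5°] dwell: s stays 26.0000
seg 3 [240.5°–360°] cycloidal, h=30: θ=345.8° here. β=105.3, B=119.5. 30·(0.8812 − sin(2π·0.8812)/(2π)) = 29.6779 → s = 55.6779

55.6779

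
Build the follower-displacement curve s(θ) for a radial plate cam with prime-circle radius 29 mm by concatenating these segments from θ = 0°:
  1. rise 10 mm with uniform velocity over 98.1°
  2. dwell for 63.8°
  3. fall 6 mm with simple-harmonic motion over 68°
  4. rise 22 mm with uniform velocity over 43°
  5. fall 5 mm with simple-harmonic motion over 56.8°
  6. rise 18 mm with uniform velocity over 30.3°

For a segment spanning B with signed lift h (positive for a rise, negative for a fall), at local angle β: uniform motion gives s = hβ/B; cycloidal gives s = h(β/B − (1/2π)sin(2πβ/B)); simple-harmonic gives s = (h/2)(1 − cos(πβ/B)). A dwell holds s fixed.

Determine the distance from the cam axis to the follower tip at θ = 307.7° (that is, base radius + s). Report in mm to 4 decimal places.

seg 1 [0°–98.1°] uniform, h=10: full span → s += 10 → s = 10.0000
seg 2 [98.1°–161.9°] dwell: s stays 10.0000
seg 3 [161.9°–229.9°] simple-harmonic, h=-6: full span → s += -6 → s = 4.0000
seg 4 [229.9°–272.9°] uniform, h=22: full span → s += 22 → s = 26.0000
seg 5 [272.9°–329.7°] simple-harmonic, h=-5: θ=307.7° here. β=34.8, B=56.8. -5/2·(1 − cos(π·0.6127)) = -3.3666 → s = 22.6334
radial distance = base radius + s = 29 + 22.6334 = 51.6334

51.6334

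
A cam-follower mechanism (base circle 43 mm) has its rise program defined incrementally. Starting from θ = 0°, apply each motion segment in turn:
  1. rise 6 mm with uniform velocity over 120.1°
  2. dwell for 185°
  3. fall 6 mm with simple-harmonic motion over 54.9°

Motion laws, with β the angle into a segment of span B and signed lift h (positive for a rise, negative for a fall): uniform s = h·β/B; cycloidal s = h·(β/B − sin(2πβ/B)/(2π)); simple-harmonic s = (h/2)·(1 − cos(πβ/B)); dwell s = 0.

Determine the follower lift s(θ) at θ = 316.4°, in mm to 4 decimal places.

seg 1 [0°–120.1°] uniform, h=6: full span → s += 6 → s = 6.0000
seg 2 [120.1°–305.1°] dwell: s stays 6.0000
seg 3 [305.1°–360°] simple-harmonic, h=-6: θ=316.4° here. β=11.3, B=54.9. -6/2·(1 − cos(π·0.2058)) = -0.6056 → s = 5.3944

5.3944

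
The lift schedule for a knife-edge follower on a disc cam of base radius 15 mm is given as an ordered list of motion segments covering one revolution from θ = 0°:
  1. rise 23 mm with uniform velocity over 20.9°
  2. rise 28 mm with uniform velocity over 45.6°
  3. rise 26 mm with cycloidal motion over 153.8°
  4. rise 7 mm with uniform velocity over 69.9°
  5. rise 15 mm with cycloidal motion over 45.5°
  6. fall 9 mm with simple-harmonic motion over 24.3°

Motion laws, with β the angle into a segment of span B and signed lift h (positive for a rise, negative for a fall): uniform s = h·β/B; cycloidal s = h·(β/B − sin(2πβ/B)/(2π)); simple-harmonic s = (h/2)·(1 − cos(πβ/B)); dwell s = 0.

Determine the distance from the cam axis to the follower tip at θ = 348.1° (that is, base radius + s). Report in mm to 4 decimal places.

seg 1 [0°–20.9°] uniform, h=23: full span → s += 23 → s = 23.0000
seg 2 [20.9°–66.5°] uniform, h=28: full span → s += 28 → s = 51.0000
seg 3 [66.5°–220.3°] cycloidal, h=26: full span → s += 26 → s = 77.0000
seg 4 [220.3°–290.2°] uniform, h=7: full span → s += 7 → s = 84.0000
seg 5 [290.2°–335.7°] cycloidal, h=15: full span → s += 15 → s = 99.0000
seg 6 [335.7°–360°] simple-harmonic, h=-9: θ=348.1° here. β=12.4, B=24.3. -9/2·(1 − cos(π·0.5103)) = -4.6454 → s = 94.3546
radial distance = base radius + s = 15 + 94.3546 = 109.3546

109.3546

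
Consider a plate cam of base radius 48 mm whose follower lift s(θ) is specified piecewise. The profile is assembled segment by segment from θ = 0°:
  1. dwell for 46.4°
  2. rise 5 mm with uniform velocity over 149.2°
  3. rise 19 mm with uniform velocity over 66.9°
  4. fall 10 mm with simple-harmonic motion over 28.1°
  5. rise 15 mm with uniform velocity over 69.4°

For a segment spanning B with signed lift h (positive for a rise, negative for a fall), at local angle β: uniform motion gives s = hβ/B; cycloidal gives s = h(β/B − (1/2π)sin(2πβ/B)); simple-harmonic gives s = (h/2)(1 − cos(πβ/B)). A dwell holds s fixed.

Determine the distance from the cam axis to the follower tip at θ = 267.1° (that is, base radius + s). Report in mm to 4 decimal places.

seg 1 [0°–46.4°] dwell: s stays 0.0000
seg 2 [46.4°–195.6°] uniform, h=5: full span → s += 5 → s = 5.0000
seg 3 [195.6°–262.5°] uniform, h=19: full span → s += 19 → s = 24.0000
seg 4 [262.5°–290.6°] simple-harmonic, h=-10: θ=267.1° here. β=4.6, B=28.1. -10/2·(1 − cos(π·0.1637)) = -0.6468 → s = 23.3532
radial distance = base radius + s = 48 + 23.3532 = 71.3532

71.3532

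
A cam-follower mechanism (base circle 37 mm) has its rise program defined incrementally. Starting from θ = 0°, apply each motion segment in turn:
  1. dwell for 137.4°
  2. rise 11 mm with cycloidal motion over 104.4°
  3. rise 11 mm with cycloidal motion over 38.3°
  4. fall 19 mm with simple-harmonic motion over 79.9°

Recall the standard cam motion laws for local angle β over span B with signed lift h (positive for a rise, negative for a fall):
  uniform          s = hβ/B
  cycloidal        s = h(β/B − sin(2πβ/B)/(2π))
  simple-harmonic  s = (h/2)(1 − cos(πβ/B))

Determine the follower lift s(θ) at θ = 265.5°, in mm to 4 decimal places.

seg 1 [0°–137.4°] dwell: s stays 0.0000
seg 2 [137.4°–241.8°] cycloidal, h=11: full span → s += 11 → s = 11.0000
seg 3 [241.8°–280.1°] cycloidal, h=11: θ=265.5° here. β=23.7, B=38.3. 11·(0.6188 − sin(2π·0.6188)/(2π)) = 7.9956 → s = 18.9956

18.9956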